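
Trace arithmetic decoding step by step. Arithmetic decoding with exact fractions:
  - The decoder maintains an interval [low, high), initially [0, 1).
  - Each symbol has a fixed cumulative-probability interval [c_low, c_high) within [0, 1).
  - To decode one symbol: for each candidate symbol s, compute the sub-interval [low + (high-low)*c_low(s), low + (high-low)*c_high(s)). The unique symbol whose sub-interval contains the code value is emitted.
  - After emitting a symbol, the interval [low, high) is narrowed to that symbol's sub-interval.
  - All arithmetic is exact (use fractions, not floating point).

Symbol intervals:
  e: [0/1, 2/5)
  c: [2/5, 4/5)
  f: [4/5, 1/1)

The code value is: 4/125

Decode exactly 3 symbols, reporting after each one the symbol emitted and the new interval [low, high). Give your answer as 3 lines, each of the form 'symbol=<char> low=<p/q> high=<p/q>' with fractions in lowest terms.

Answer: symbol=e low=0/1 high=2/5
symbol=e low=0/1 high=4/25
symbol=e low=0/1 high=8/125

Derivation:
Step 1: interval [0/1, 1/1), width = 1/1 - 0/1 = 1/1
  'e': [0/1 + 1/1*0/1, 0/1 + 1/1*2/5) = [0/1, 2/5) <- contains code 4/125
  'c': [0/1 + 1/1*2/5, 0/1 + 1/1*4/5) = [2/5, 4/5)
  'f': [0/1 + 1/1*4/5, 0/1 + 1/1*1/1) = [4/5, 1/1)
  emit 'e', narrow to [0/1, 2/5)
Step 2: interval [0/1, 2/5), width = 2/5 - 0/1 = 2/5
  'e': [0/1 + 2/5*0/1, 0/1 + 2/5*2/5) = [0/1, 4/25) <- contains code 4/125
  'c': [0/1 + 2/5*2/5, 0/1 + 2/5*4/5) = [4/25, 8/25)
  'f': [0/1 + 2/5*4/5, 0/1 + 2/5*1/1) = [8/25, 2/5)
  emit 'e', narrow to [0/1, 4/25)
Step 3: interval [0/1, 4/25), width = 4/25 - 0/1 = 4/25
  'e': [0/1 + 4/25*0/1, 0/1 + 4/25*2/5) = [0/1, 8/125) <- contains code 4/125
  'c': [0/1 + 4/25*2/5, 0/1 + 4/25*4/5) = [8/125, 16/125)
  'f': [0/1 + 4/25*4/5, 0/1 + 4/25*1/1) = [16/125, 4/25)
  emit 'e', narrow to [0/1, 8/125)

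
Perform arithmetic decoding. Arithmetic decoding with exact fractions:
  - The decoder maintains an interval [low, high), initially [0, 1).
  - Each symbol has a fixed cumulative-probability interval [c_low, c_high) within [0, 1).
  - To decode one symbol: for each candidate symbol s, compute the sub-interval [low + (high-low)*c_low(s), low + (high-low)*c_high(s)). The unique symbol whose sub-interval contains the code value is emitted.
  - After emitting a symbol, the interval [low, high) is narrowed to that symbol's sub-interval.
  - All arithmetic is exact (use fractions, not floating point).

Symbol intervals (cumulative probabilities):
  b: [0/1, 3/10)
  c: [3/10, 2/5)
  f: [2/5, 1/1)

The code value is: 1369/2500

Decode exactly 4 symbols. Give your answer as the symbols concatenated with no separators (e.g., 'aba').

Answer: fbff

Derivation:
Step 1: interval [0/1, 1/1), width = 1/1 - 0/1 = 1/1
  'b': [0/1 + 1/1*0/1, 0/1 + 1/1*3/10) = [0/1, 3/10)
  'c': [0/1 + 1/1*3/10, 0/1 + 1/1*2/5) = [3/10, 2/5)
  'f': [0/1 + 1/1*2/5, 0/1 + 1/1*1/1) = [2/5, 1/1) <- contains code 1369/2500
  emit 'f', narrow to [2/5, 1/1)
Step 2: interval [2/5, 1/1), width = 1/1 - 2/5 = 3/5
  'b': [2/5 + 3/5*0/1, 2/5 + 3/5*3/10) = [2/5, 29/50) <- contains code 1369/2500
  'c': [2/5 + 3/5*3/10, 2/5 + 3/5*2/5) = [29/50, 16/25)
  'f': [2/5 + 3/5*2/5, 2/5 + 3/5*1/1) = [16/25, 1/1)
  emit 'b', narrow to [2/5, 29/50)
Step 3: interval [2/5, 29/50), width = 29/50 - 2/5 = 9/50
  'b': [2/5 + 9/50*0/1, 2/5 + 9/50*3/10) = [2/5, 227/500)
  'c': [2/5 + 9/50*3/10, 2/5 + 9/50*2/5) = [227/500, 59/125)
  'f': [2/5 + 9/50*2/5, 2/5 + 9/50*1/1) = [59/125, 29/50) <- contains code 1369/2500
  emit 'f', narrow to [59/125, 29/50)
Step 4: interval [59/125, 29/50), width = 29/50 - 59/125 = 27/250
  'b': [59/125 + 27/250*0/1, 59/125 + 27/250*3/10) = [59/125, 1261/2500)
  'c': [59/125 + 27/250*3/10, 59/125 + 27/250*2/5) = [1261/2500, 322/625)
  'f': [59/125 + 27/250*2/5, 59/125 + 27/250*1/1) = [322/625, 29/50) <- contains code 1369/2500
  emit 'f', narrow to [322/625, 29/50)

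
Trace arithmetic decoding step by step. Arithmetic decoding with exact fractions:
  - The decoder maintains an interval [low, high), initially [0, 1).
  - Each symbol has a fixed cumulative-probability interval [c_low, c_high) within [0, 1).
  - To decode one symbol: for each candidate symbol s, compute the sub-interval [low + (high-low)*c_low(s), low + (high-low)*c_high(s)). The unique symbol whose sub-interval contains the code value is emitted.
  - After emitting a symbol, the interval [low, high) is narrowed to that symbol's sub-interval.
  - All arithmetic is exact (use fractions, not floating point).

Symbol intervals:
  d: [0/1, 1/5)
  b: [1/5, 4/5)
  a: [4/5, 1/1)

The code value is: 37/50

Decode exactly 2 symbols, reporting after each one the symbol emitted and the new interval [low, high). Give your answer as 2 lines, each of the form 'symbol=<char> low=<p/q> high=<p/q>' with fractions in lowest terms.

Answer: symbol=b low=1/5 high=4/5
symbol=a low=17/25 high=4/5

Derivation:
Step 1: interval [0/1, 1/1), width = 1/1 - 0/1 = 1/1
  'd': [0/1 + 1/1*0/1, 0/1 + 1/1*1/5) = [0/1, 1/5)
  'b': [0/1 + 1/1*1/5, 0/1 + 1/1*4/5) = [1/5, 4/5) <- contains code 37/50
  'a': [0/1 + 1/1*4/5, 0/1 + 1/1*1/1) = [4/5, 1/1)
  emit 'b', narrow to [1/5, 4/5)
Step 2: interval [1/5, 4/5), width = 4/5 - 1/5 = 3/5
  'd': [1/5 + 3/5*0/1, 1/5 + 3/5*1/5) = [1/5, 8/25)
  'b': [1/5 + 3/5*1/5, 1/5 + 3/5*4/5) = [8/25, 17/25)
  'a': [1/5 + 3/5*4/5, 1/5 + 3/5*1/1) = [17/25, 4/5) <- contains code 37/50
  emit 'a', narrow to [17/25, 4/5)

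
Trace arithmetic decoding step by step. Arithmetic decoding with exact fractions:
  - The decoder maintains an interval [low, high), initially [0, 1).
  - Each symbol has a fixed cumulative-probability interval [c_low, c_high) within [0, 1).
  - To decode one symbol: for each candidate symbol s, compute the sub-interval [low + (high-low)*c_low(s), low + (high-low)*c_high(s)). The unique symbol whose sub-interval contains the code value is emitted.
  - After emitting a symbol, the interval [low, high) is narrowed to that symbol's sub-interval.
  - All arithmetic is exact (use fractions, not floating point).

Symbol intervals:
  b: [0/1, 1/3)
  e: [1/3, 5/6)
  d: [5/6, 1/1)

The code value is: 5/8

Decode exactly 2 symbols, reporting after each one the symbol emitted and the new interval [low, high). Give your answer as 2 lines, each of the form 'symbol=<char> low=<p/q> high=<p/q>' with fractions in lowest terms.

Step 1: interval [0/1, 1/1), width = 1/1 - 0/1 = 1/1
  'b': [0/1 + 1/1*0/1, 0/1 + 1/1*1/3) = [0/1, 1/3)
  'e': [0/1 + 1/1*1/3, 0/1 + 1/1*5/6) = [1/3, 5/6) <- contains code 5/8
  'd': [0/1 + 1/1*5/6, 0/1 + 1/1*1/1) = [5/6, 1/1)
  emit 'e', narrow to [1/3, 5/6)
Step 2: interval [1/3, 5/6), width = 5/6 - 1/3 = 1/2
  'b': [1/3 + 1/2*0/1, 1/3 + 1/2*1/3) = [1/3, 1/2)
  'e': [1/3 + 1/2*1/3, 1/3 + 1/2*5/6) = [1/2, 3/4) <- contains code 5/8
  'd': [1/3 + 1/2*5/6, 1/3 + 1/2*1/1) = [3/4, 5/6)
  emit 'e', narrow to [1/2, 3/4)

Answer: symbol=e low=1/3 high=5/6
symbol=e low=1/2 high=3/4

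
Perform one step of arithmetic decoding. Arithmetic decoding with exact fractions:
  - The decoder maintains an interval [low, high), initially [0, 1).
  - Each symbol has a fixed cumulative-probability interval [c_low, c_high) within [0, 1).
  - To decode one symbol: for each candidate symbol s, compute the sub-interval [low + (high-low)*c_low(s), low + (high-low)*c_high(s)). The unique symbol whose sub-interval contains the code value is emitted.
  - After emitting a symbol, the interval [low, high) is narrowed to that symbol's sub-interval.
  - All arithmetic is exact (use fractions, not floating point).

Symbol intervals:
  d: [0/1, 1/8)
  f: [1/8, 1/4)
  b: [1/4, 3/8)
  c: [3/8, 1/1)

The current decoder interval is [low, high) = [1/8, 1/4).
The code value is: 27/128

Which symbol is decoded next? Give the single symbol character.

Interval width = high − low = 1/4 − 1/8 = 1/8
Scaled code = (code − low) / width = (27/128 − 1/8) / 1/8 = 11/16
  d: [0/1, 1/8) 
  f: [1/8, 1/4) 
  b: [1/4, 3/8) 
  c: [3/8, 1/1) ← scaled code falls here ✓

Answer: c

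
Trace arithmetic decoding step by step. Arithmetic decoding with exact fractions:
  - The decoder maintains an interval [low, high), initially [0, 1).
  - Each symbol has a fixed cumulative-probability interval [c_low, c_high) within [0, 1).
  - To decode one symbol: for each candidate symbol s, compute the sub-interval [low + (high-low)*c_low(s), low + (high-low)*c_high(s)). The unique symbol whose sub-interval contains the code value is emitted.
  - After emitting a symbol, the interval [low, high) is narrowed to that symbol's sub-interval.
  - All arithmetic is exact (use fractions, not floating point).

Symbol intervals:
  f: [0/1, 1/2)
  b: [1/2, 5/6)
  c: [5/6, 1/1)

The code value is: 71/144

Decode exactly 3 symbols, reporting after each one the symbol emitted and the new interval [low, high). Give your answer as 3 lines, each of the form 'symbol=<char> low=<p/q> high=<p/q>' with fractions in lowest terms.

Step 1: interval [0/1, 1/1), width = 1/1 - 0/1 = 1/1
  'f': [0/1 + 1/1*0/1, 0/1 + 1/1*1/2) = [0/1, 1/2) <- contains code 71/144
  'b': [0/1 + 1/1*1/2, 0/1 + 1/1*5/6) = [1/2, 5/6)
  'c': [0/1 + 1/1*5/6, 0/1 + 1/1*1/1) = [5/6, 1/1)
  emit 'f', narrow to [0/1, 1/2)
Step 2: interval [0/1, 1/2), width = 1/2 - 0/1 = 1/2
  'f': [0/1 + 1/2*0/1, 0/1 + 1/2*1/2) = [0/1, 1/4)
  'b': [0/1 + 1/2*1/2, 0/1 + 1/2*5/6) = [1/4, 5/12)
  'c': [0/1 + 1/2*5/6, 0/1 + 1/2*1/1) = [5/12, 1/2) <- contains code 71/144
  emit 'c', narrow to [5/12, 1/2)
Step 3: interval [5/12, 1/2), width = 1/2 - 5/12 = 1/12
  'f': [5/12 + 1/12*0/1, 5/12 + 1/12*1/2) = [5/12, 11/24)
  'b': [5/12 + 1/12*1/2, 5/12 + 1/12*5/6) = [11/24, 35/72)
  'c': [5/12 + 1/12*5/6, 5/12 + 1/12*1/1) = [35/72, 1/2) <- contains code 71/144
  emit 'c', narrow to [35/72, 1/2)

Answer: symbol=f low=0/1 high=1/2
symbol=c low=5/12 high=1/2
symbol=c low=35/72 high=1/2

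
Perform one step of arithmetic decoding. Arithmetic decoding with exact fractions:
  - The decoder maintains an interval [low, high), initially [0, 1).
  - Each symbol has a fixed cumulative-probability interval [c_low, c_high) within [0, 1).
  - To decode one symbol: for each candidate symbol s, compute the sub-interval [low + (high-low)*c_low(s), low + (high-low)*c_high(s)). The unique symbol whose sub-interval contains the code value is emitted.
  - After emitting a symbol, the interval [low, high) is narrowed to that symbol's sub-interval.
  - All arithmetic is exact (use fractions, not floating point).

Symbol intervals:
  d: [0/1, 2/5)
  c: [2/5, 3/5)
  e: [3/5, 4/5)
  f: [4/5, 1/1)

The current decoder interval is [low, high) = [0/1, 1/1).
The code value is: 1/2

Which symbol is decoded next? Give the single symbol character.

Interval width = high − low = 1/1 − 0/1 = 1/1
Scaled code = (code − low) / width = (1/2 − 0/1) / 1/1 = 1/2
  d: [0/1, 2/5) 
  c: [2/5, 3/5) ← scaled code falls here ✓
  e: [3/5, 4/5) 
  f: [4/5, 1/1) 

Answer: c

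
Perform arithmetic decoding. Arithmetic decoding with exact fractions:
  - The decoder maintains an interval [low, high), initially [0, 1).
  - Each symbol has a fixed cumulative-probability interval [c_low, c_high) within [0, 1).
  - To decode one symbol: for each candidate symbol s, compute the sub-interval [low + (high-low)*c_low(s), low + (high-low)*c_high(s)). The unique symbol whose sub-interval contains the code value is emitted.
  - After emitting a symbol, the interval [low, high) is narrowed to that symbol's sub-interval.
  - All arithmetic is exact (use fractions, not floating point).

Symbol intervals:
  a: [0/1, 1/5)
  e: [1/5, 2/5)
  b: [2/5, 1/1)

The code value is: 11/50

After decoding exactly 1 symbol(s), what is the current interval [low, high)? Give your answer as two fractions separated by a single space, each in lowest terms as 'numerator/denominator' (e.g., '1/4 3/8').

Answer: 1/5 2/5

Derivation:
Step 1: interval [0/1, 1/1), width = 1/1 - 0/1 = 1/1
  'a': [0/1 + 1/1*0/1, 0/1 + 1/1*1/5) = [0/1, 1/5)
  'e': [0/1 + 1/1*1/5, 0/1 + 1/1*2/5) = [1/5, 2/5) <- contains code 11/50
  'b': [0/1 + 1/1*2/5, 0/1 + 1/1*1/1) = [2/5, 1/1)
  emit 'e', narrow to [1/5, 2/5)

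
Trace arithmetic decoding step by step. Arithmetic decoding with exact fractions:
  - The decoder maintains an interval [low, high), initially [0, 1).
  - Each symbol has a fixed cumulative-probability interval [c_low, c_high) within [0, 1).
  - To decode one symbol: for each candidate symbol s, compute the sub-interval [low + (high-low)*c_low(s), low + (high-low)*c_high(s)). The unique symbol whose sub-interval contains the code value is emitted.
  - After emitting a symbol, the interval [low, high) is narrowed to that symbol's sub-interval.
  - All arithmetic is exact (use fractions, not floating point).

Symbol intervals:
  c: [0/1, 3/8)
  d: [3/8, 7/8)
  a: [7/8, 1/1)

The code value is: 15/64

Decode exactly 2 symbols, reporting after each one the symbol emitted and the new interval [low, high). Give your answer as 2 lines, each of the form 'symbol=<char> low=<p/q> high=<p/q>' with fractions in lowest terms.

Step 1: interval [0/1, 1/1), width = 1/1 - 0/1 = 1/1
  'c': [0/1 + 1/1*0/1, 0/1 + 1/1*3/8) = [0/1, 3/8) <- contains code 15/64
  'd': [0/1 + 1/1*3/8, 0/1 + 1/1*7/8) = [3/8, 7/8)
  'a': [0/1 + 1/1*7/8, 0/1 + 1/1*1/1) = [7/8, 1/1)
  emit 'c', narrow to [0/1, 3/8)
Step 2: interval [0/1, 3/8), width = 3/8 - 0/1 = 3/8
  'c': [0/1 + 3/8*0/1, 0/1 + 3/8*3/8) = [0/1, 9/64)
  'd': [0/1 + 3/8*3/8, 0/1 + 3/8*7/8) = [9/64, 21/64) <- contains code 15/64
  'a': [0/1 + 3/8*7/8, 0/1 + 3/8*1/1) = [21/64, 3/8)
  emit 'd', narrow to [9/64, 21/64)

Answer: symbol=c low=0/1 high=3/8
symbol=d low=9/64 high=21/64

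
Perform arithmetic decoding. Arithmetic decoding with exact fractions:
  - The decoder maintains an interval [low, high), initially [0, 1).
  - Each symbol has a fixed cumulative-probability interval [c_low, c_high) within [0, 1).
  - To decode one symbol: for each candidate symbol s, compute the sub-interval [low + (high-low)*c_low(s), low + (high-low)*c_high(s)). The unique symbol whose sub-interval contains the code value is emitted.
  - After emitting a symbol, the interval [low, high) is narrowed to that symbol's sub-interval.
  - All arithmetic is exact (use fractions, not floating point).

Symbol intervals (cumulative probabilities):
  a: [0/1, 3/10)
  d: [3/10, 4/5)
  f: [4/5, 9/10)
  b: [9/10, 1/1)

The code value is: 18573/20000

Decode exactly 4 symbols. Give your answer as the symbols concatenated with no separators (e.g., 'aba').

Answer: babd

Derivation:
Step 1: interval [0/1, 1/1), width = 1/1 - 0/1 = 1/1
  'a': [0/1 + 1/1*0/1, 0/1 + 1/1*3/10) = [0/1, 3/10)
  'd': [0/1 + 1/1*3/10, 0/1 + 1/1*4/5) = [3/10, 4/5)
  'f': [0/1 + 1/1*4/5, 0/1 + 1/1*9/10) = [4/5, 9/10)
  'b': [0/1 + 1/1*9/10, 0/1 + 1/1*1/1) = [9/10, 1/1) <- contains code 18573/20000
  emit 'b', narrow to [9/10, 1/1)
Step 2: interval [9/10, 1/1), width = 1/1 - 9/10 = 1/10
  'a': [9/10 + 1/10*0/1, 9/10 + 1/10*3/10) = [9/10, 93/100) <- contains code 18573/20000
  'd': [9/10 + 1/10*3/10, 9/10 + 1/10*4/5) = [93/100, 49/50)
  'f': [9/10 + 1/10*4/5, 9/10 + 1/10*9/10) = [49/50, 99/100)
  'b': [9/10 + 1/10*9/10, 9/10 + 1/10*1/1) = [99/100, 1/1)
  emit 'a', narrow to [9/10, 93/100)
Step 3: interval [9/10, 93/100), width = 93/100 - 9/10 = 3/100
  'a': [9/10 + 3/100*0/1, 9/10 + 3/100*3/10) = [9/10, 909/1000)
  'd': [9/10 + 3/100*3/10, 9/10 + 3/100*4/5) = [909/1000, 231/250)
  'f': [9/10 + 3/100*4/5, 9/10 + 3/100*9/10) = [231/250, 927/1000)
  'b': [9/10 + 3/100*9/10, 9/10 + 3/100*1/1) = [927/1000, 93/100) <- contains code 18573/20000
  emit 'b', narrow to [927/1000, 93/100)
Step 4: interval [927/1000, 93/100), width = 93/100 - 927/1000 = 3/1000
  'a': [927/1000 + 3/1000*0/1, 927/1000 + 3/1000*3/10) = [927/1000, 9279/10000)
  'd': [927/1000 + 3/1000*3/10, 927/1000 + 3/1000*4/5) = [9279/10000, 4647/5000) <- contains code 18573/20000
  'f': [927/1000 + 3/1000*4/5, 927/1000 + 3/1000*9/10) = [4647/5000, 9297/10000)
  'b': [927/1000 + 3/1000*9/10, 927/1000 + 3/1000*1/1) = [9297/10000, 93/100)
  emit 'd', narrow to [9279/10000, 4647/5000)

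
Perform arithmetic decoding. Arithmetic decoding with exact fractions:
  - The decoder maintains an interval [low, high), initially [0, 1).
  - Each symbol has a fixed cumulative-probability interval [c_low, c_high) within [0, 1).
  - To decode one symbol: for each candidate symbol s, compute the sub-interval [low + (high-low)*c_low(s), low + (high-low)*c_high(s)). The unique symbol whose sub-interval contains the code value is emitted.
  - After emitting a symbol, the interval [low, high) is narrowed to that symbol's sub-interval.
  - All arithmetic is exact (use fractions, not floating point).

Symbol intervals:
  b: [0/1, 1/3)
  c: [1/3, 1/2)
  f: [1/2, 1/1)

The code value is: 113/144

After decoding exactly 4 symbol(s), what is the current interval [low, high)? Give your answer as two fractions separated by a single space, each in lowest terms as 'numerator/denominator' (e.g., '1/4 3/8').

Answer: 7/9 19/24

Derivation:
Step 1: interval [0/1, 1/1), width = 1/1 - 0/1 = 1/1
  'b': [0/1 + 1/1*0/1, 0/1 + 1/1*1/3) = [0/1, 1/3)
  'c': [0/1 + 1/1*1/3, 0/1 + 1/1*1/2) = [1/3, 1/2)
  'f': [0/1 + 1/1*1/2, 0/1 + 1/1*1/1) = [1/2, 1/1) <- contains code 113/144
  emit 'f', narrow to [1/2, 1/1)
Step 2: interval [1/2, 1/1), width = 1/1 - 1/2 = 1/2
  'b': [1/2 + 1/2*0/1, 1/2 + 1/2*1/3) = [1/2, 2/3)
  'c': [1/2 + 1/2*1/3, 1/2 + 1/2*1/2) = [2/3, 3/4)
  'f': [1/2 + 1/2*1/2, 1/2 + 1/2*1/1) = [3/4, 1/1) <- contains code 113/144
  emit 'f', narrow to [3/4, 1/1)
Step 3: interval [3/4, 1/1), width = 1/1 - 3/4 = 1/4
  'b': [3/4 + 1/4*0/1, 3/4 + 1/4*1/3) = [3/4, 5/6) <- contains code 113/144
  'c': [3/4 + 1/4*1/3, 3/4 + 1/4*1/2) = [5/6, 7/8)
  'f': [3/4 + 1/4*1/2, 3/4 + 1/4*1/1) = [7/8, 1/1)
  emit 'b', narrow to [3/4, 5/6)
Step 4: interval [3/4, 5/6), width = 5/6 - 3/4 = 1/12
  'b': [3/4 + 1/12*0/1, 3/4 + 1/12*1/3) = [3/4, 7/9)
  'c': [3/4 + 1/12*1/3, 3/4 + 1/12*1/2) = [7/9, 19/24) <- contains code 113/144
  'f': [3/4 + 1/12*1/2, 3/4 + 1/12*1/1) = [19/24, 5/6)
  emit 'c', narrow to [7/9, 19/24)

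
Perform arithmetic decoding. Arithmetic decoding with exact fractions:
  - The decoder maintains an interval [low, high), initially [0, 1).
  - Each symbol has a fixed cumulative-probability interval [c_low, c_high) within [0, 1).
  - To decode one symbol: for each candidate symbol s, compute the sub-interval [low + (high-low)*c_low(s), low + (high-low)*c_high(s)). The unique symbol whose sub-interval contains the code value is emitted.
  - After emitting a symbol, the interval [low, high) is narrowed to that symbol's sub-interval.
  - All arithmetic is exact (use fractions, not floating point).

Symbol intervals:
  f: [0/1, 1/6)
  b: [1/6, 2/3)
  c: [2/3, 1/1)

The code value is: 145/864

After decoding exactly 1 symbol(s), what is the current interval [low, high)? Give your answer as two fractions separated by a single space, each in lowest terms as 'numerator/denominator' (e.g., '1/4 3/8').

Answer: 1/6 2/3

Derivation:
Step 1: interval [0/1, 1/1), width = 1/1 - 0/1 = 1/1
  'f': [0/1 + 1/1*0/1, 0/1 + 1/1*1/6) = [0/1, 1/6)
  'b': [0/1 + 1/1*1/6, 0/1 + 1/1*2/3) = [1/6, 2/3) <- contains code 145/864
  'c': [0/1 + 1/1*2/3, 0/1 + 1/1*1/1) = [2/3, 1/1)
  emit 'b', narrow to [1/6, 2/3)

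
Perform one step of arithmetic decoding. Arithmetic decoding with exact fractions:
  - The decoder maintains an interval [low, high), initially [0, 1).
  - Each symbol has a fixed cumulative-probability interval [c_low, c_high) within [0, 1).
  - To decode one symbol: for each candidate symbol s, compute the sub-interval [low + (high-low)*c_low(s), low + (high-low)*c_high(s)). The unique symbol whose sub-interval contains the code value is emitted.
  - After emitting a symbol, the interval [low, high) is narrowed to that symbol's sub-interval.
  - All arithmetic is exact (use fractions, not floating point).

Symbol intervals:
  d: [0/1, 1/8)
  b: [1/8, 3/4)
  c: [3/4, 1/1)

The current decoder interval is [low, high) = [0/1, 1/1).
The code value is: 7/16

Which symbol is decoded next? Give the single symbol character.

Interval width = high − low = 1/1 − 0/1 = 1/1
Scaled code = (code − low) / width = (7/16 − 0/1) / 1/1 = 7/16
  d: [0/1, 1/8) 
  b: [1/8, 3/4) ← scaled code falls here ✓
  c: [3/4, 1/1) 

Answer: b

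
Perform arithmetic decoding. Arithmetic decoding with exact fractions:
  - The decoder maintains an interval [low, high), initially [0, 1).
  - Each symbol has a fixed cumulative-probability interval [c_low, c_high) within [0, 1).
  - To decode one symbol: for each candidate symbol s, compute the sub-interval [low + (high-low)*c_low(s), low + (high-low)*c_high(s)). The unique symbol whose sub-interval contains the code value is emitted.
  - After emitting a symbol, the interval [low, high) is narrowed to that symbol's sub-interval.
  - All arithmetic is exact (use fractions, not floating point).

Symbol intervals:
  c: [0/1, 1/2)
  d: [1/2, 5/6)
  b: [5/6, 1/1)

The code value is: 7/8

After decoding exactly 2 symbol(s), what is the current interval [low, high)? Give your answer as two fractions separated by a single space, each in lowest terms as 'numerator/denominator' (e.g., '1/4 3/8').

Step 1: interval [0/1, 1/1), width = 1/1 - 0/1 = 1/1
  'c': [0/1 + 1/1*0/1, 0/1 + 1/1*1/2) = [0/1, 1/2)
  'd': [0/1 + 1/1*1/2, 0/1 + 1/1*5/6) = [1/2, 5/6)
  'b': [0/1 + 1/1*5/6, 0/1 + 1/1*1/1) = [5/6, 1/1) <- contains code 7/8
  emit 'b', narrow to [5/6, 1/1)
Step 2: interval [5/6, 1/1), width = 1/1 - 5/6 = 1/6
  'c': [5/6 + 1/6*0/1, 5/6 + 1/6*1/2) = [5/6, 11/12) <- contains code 7/8
  'd': [5/6 + 1/6*1/2, 5/6 + 1/6*5/6) = [11/12, 35/36)
  'b': [5/6 + 1/6*5/6, 5/6 + 1/6*1/1) = [35/36, 1/1)
  emit 'c', narrow to [5/6, 11/12)

Answer: 5/6 11/12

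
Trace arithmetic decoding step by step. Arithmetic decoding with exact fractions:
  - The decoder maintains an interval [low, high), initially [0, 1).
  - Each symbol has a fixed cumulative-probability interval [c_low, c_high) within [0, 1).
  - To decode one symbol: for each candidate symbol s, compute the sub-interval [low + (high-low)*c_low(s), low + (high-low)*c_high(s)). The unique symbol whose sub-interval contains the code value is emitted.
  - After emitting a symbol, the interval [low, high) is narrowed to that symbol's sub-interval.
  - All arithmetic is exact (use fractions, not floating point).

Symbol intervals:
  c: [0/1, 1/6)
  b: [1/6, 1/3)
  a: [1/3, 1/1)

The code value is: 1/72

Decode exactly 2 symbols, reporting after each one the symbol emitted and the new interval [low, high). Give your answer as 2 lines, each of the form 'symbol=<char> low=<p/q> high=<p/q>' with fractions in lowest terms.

Step 1: interval [0/1, 1/1), width = 1/1 - 0/1 = 1/1
  'c': [0/1 + 1/1*0/1, 0/1 + 1/1*1/6) = [0/1, 1/6) <- contains code 1/72
  'b': [0/1 + 1/1*1/6, 0/1 + 1/1*1/3) = [1/6, 1/3)
  'a': [0/1 + 1/1*1/3, 0/1 + 1/1*1/1) = [1/3, 1/1)
  emit 'c', narrow to [0/1, 1/6)
Step 2: interval [0/1, 1/6), width = 1/6 - 0/1 = 1/6
  'c': [0/1 + 1/6*0/1, 0/1 + 1/6*1/6) = [0/1, 1/36) <- contains code 1/72
  'b': [0/1 + 1/6*1/6, 0/1 + 1/6*1/3) = [1/36, 1/18)
  'a': [0/1 + 1/6*1/3, 0/1 + 1/6*1/1) = [1/18, 1/6)
  emit 'c', narrow to [0/1, 1/36)

Answer: symbol=c low=0/1 high=1/6
symbol=c low=0/1 high=1/36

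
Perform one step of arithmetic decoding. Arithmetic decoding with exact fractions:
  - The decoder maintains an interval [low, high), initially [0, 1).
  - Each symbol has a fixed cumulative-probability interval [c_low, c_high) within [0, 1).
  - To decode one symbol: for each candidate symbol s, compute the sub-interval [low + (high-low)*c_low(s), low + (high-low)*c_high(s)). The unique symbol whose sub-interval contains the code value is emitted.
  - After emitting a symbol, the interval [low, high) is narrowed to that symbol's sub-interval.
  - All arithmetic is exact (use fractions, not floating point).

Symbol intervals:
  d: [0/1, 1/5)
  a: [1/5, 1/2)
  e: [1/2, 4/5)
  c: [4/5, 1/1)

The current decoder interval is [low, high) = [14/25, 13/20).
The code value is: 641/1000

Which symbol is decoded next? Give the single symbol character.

Answer: c

Derivation:
Interval width = high − low = 13/20 − 14/25 = 9/100
Scaled code = (code − low) / width = (641/1000 − 14/25) / 9/100 = 9/10
  d: [0/1, 1/5) 
  a: [1/5, 1/2) 
  e: [1/2, 4/5) 
  c: [4/5, 1/1) ← scaled code falls here ✓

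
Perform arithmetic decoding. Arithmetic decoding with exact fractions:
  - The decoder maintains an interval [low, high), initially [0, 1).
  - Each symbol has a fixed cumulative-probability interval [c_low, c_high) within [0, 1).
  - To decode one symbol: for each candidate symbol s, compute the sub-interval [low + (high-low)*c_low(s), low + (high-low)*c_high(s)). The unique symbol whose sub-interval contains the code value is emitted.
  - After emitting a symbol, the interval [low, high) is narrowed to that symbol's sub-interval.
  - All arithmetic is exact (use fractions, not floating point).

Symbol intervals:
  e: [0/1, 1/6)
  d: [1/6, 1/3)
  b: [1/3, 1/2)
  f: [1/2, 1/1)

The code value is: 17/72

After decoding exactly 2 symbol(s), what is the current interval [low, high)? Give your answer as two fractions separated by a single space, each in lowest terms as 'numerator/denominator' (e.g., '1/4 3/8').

Step 1: interval [0/1, 1/1), width = 1/1 - 0/1 = 1/1
  'e': [0/1 + 1/1*0/1, 0/1 + 1/1*1/6) = [0/1, 1/6)
  'd': [0/1 + 1/1*1/6, 0/1 + 1/1*1/3) = [1/6, 1/3) <- contains code 17/72
  'b': [0/1 + 1/1*1/3, 0/1 + 1/1*1/2) = [1/3, 1/2)
  'f': [0/1 + 1/1*1/2, 0/1 + 1/1*1/1) = [1/2, 1/1)
  emit 'd', narrow to [1/6, 1/3)
Step 2: interval [1/6, 1/3), width = 1/3 - 1/6 = 1/6
  'e': [1/6 + 1/6*0/1, 1/6 + 1/6*1/6) = [1/6, 7/36)
  'd': [1/6 + 1/6*1/6, 1/6 + 1/6*1/3) = [7/36, 2/9)
  'b': [1/6 + 1/6*1/3, 1/6 + 1/6*1/2) = [2/9, 1/4) <- contains code 17/72
  'f': [1/6 + 1/6*1/2, 1/6 + 1/6*1/1) = [1/4, 1/3)
  emit 'b', narrow to [2/9, 1/4)

Answer: 2/9 1/4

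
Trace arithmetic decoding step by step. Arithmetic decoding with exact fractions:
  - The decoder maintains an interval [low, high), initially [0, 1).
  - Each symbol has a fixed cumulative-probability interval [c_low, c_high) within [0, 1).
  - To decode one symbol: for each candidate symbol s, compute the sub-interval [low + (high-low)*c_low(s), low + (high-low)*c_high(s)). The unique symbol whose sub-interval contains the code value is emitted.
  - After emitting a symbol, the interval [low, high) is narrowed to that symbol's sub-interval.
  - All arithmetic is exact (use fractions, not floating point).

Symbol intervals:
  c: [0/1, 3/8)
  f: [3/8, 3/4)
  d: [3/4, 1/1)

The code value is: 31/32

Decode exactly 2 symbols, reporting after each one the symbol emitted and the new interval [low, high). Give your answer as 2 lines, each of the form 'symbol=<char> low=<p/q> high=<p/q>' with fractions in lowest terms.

Answer: symbol=d low=3/4 high=1/1
symbol=d low=15/16 high=1/1

Derivation:
Step 1: interval [0/1, 1/1), width = 1/1 - 0/1 = 1/1
  'c': [0/1 + 1/1*0/1, 0/1 + 1/1*3/8) = [0/1, 3/8)
  'f': [0/1 + 1/1*3/8, 0/1 + 1/1*3/4) = [3/8, 3/4)
  'd': [0/1 + 1/1*3/4, 0/1 + 1/1*1/1) = [3/4, 1/1) <- contains code 31/32
  emit 'd', narrow to [3/4, 1/1)
Step 2: interval [3/4, 1/1), width = 1/1 - 3/4 = 1/4
  'c': [3/4 + 1/4*0/1, 3/4 + 1/4*3/8) = [3/4, 27/32)
  'f': [3/4 + 1/4*3/8, 3/4 + 1/4*3/4) = [27/32, 15/16)
  'd': [3/4 + 1/4*3/4, 3/4 + 1/4*1/1) = [15/16, 1/1) <- contains code 31/32
  emit 'd', narrow to [15/16, 1/1)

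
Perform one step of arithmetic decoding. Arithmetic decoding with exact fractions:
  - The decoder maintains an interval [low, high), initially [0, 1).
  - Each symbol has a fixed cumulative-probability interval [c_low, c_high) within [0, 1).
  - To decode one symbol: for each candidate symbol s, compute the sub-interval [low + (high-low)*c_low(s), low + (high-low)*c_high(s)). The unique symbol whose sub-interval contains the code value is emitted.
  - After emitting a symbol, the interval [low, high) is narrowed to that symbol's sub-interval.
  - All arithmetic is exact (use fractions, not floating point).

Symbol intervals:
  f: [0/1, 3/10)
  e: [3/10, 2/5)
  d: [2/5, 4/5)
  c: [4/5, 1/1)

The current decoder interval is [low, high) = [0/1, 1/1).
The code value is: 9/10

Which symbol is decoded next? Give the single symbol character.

Answer: c

Derivation:
Interval width = high − low = 1/1 − 0/1 = 1/1
Scaled code = (code − low) / width = (9/10 − 0/1) / 1/1 = 9/10
  f: [0/1, 3/10) 
  e: [3/10, 2/5) 
  d: [2/5, 4/5) 
  c: [4/5, 1/1) ← scaled code falls here ✓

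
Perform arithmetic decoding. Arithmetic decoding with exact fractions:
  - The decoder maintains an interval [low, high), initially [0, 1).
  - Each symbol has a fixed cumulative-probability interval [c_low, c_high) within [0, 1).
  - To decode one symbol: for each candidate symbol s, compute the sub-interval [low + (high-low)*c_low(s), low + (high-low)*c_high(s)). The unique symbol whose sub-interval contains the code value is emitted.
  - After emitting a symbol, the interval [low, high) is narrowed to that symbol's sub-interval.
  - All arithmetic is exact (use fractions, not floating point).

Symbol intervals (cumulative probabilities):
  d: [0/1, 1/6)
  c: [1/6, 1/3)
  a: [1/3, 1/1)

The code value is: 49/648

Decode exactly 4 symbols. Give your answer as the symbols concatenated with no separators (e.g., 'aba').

Step 1: interval [0/1, 1/1), width = 1/1 - 0/1 = 1/1
  'd': [0/1 + 1/1*0/1, 0/1 + 1/1*1/6) = [0/1, 1/6) <- contains code 49/648
  'c': [0/1 + 1/1*1/6, 0/1 + 1/1*1/3) = [1/6, 1/3)
  'a': [0/1 + 1/1*1/3, 0/1 + 1/1*1/1) = [1/3, 1/1)
  emit 'd', narrow to [0/1, 1/6)
Step 2: interval [0/1, 1/6), width = 1/6 - 0/1 = 1/6
  'd': [0/1 + 1/6*0/1, 0/1 + 1/6*1/6) = [0/1, 1/36)
  'c': [0/1 + 1/6*1/6, 0/1 + 1/6*1/3) = [1/36, 1/18)
  'a': [0/1 + 1/6*1/3, 0/1 + 1/6*1/1) = [1/18, 1/6) <- contains code 49/648
  emit 'a', narrow to [1/18, 1/6)
Step 3: interval [1/18, 1/6), width = 1/6 - 1/18 = 1/9
  'd': [1/18 + 1/9*0/1, 1/18 + 1/9*1/6) = [1/18, 2/27)
  'c': [1/18 + 1/9*1/6, 1/18 + 1/9*1/3) = [2/27, 5/54) <- contains code 49/648
  'a': [1/18 + 1/9*1/3, 1/18 + 1/9*1/1) = [5/54, 1/6)
  emit 'c', narrow to [2/27, 5/54)
Step 4: interval [2/27, 5/54), width = 5/54 - 2/27 = 1/54
  'd': [2/27 + 1/54*0/1, 2/27 + 1/54*1/6) = [2/27, 25/324) <- contains code 49/648
  'c': [2/27 + 1/54*1/6, 2/27 + 1/54*1/3) = [25/324, 13/162)
  'a': [2/27 + 1/54*1/3, 2/27 + 1/54*1/1) = [13/162, 5/54)
  emit 'd', narrow to [2/27, 25/324)

Answer: dacd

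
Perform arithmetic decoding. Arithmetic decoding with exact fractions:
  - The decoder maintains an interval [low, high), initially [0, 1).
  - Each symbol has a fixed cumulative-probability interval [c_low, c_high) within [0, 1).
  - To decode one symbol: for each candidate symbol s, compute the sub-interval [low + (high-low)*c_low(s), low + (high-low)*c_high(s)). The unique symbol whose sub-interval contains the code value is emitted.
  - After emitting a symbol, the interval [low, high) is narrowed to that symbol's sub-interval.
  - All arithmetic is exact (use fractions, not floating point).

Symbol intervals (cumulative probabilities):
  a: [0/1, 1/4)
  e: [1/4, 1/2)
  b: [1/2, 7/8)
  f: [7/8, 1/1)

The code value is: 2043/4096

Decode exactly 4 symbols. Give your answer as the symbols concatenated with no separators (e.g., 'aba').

Step 1: interval [0/1, 1/1), width = 1/1 - 0/1 = 1/1
  'a': [0/1 + 1/1*0/1, 0/1 + 1/1*1/4) = [0/1, 1/4)
  'e': [0/1 + 1/1*1/4, 0/1 + 1/1*1/2) = [1/4, 1/2) <- contains code 2043/4096
  'b': [0/1 + 1/1*1/2, 0/1 + 1/1*7/8) = [1/2, 7/8)
  'f': [0/1 + 1/1*7/8, 0/1 + 1/1*1/1) = [7/8, 1/1)
  emit 'e', narrow to [1/4, 1/2)
Step 2: interval [1/4, 1/2), width = 1/2 - 1/4 = 1/4
  'a': [1/4 + 1/4*0/1, 1/4 + 1/4*1/4) = [1/4, 5/16)
  'e': [1/4 + 1/4*1/4, 1/4 + 1/4*1/2) = [5/16, 3/8)
  'b': [1/4 + 1/4*1/2, 1/4 + 1/4*7/8) = [3/8, 15/32)
  'f': [1/4 + 1/4*7/8, 1/4 + 1/4*1/1) = [15/32, 1/2) <- contains code 2043/4096
  emit 'f', narrow to [15/32, 1/2)
Step 3: interval [15/32, 1/2), width = 1/2 - 15/32 = 1/32
  'a': [15/32 + 1/32*0/1, 15/32 + 1/32*1/4) = [15/32, 61/128)
  'e': [15/32 + 1/32*1/4, 15/32 + 1/32*1/2) = [61/128, 31/64)
  'b': [15/32 + 1/32*1/2, 15/32 + 1/32*7/8) = [31/64, 127/256)
  'f': [15/32 + 1/32*7/8, 15/32 + 1/32*1/1) = [127/256, 1/2) <- contains code 2043/4096
  emit 'f', narrow to [127/256, 1/2)
Step 4: interval [127/256, 1/2), width = 1/2 - 127/256 = 1/256
  'a': [127/256 + 1/256*0/1, 127/256 + 1/256*1/4) = [127/256, 509/1024)
  'e': [127/256 + 1/256*1/4, 127/256 + 1/256*1/2) = [509/1024, 255/512)
  'b': [127/256 + 1/256*1/2, 127/256 + 1/256*7/8) = [255/512, 1023/2048) <- contains code 2043/4096
  'f': [127/256 + 1/256*7/8, 127/256 + 1/256*1/1) = [1023/2048, 1/2)
  emit 'b', narrow to [255/512, 1023/2048)

Answer: effb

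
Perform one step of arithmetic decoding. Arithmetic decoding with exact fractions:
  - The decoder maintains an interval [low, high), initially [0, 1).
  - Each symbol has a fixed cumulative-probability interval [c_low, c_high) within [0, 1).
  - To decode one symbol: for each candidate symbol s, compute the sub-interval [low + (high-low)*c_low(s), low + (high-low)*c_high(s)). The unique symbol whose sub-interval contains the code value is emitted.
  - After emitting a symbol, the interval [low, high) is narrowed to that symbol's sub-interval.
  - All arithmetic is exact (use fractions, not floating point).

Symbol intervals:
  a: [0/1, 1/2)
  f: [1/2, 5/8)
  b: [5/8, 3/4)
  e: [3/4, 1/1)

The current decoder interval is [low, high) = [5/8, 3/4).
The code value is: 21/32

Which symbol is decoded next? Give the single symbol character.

Answer: a

Derivation:
Interval width = high − low = 3/4 − 5/8 = 1/8
Scaled code = (code − low) / width = (21/32 − 5/8) / 1/8 = 1/4
  a: [0/1, 1/2) ← scaled code falls here ✓
  f: [1/2, 5/8) 
  b: [5/8, 3/4) 
  e: [3/4, 1/1) 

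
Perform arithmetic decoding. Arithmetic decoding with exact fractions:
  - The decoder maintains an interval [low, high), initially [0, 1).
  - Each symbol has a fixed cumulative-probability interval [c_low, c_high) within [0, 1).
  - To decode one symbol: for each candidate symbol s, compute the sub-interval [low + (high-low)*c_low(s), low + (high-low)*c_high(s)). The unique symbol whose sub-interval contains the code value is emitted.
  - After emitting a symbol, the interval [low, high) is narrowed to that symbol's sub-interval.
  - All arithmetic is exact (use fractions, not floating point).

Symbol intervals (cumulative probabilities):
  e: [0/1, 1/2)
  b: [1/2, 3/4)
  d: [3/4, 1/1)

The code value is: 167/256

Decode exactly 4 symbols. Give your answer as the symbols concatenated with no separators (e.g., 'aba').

Step 1: interval [0/1, 1/1), width = 1/1 - 0/1 = 1/1
  'e': [0/1 + 1/1*0/1, 0/1 + 1/1*1/2) = [0/1, 1/2)
  'b': [0/1 + 1/1*1/2, 0/1 + 1/1*3/4) = [1/2, 3/4) <- contains code 167/256
  'd': [0/1 + 1/1*3/4, 0/1 + 1/1*1/1) = [3/4, 1/1)
  emit 'b', narrow to [1/2, 3/4)
Step 2: interval [1/2, 3/4), width = 3/4 - 1/2 = 1/4
  'e': [1/2 + 1/4*0/1, 1/2 + 1/4*1/2) = [1/2, 5/8)
  'b': [1/2 + 1/4*1/2, 1/2 + 1/4*3/4) = [5/8, 11/16) <- contains code 167/256
  'd': [1/2 + 1/4*3/4, 1/2 + 1/4*1/1) = [11/16, 3/4)
  emit 'b', narrow to [5/8, 11/16)
Step 3: interval [5/8, 11/16), width = 11/16 - 5/8 = 1/16
  'e': [5/8 + 1/16*0/1, 5/8 + 1/16*1/2) = [5/8, 21/32) <- contains code 167/256
  'b': [5/8 + 1/16*1/2, 5/8 + 1/16*3/4) = [21/32, 43/64)
  'd': [5/8 + 1/16*3/4, 5/8 + 1/16*1/1) = [43/64, 11/16)
  emit 'e', narrow to [5/8, 21/32)
Step 4: interval [5/8, 21/32), width = 21/32 - 5/8 = 1/32
  'e': [5/8 + 1/32*0/1, 5/8 + 1/32*1/2) = [5/8, 41/64)
  'b': [5/8 + 1/32*1/2, 5/8 + 1/32*3/4) = [41/64, 83/128)
  'd': [5/8 + 1/32*3/4, 5/8 + 1/32*1/1) = [83/128, 21/32) <- contains code 167/256
  emit 'd', narrow to [83/128, 21/32)

Answer: bbed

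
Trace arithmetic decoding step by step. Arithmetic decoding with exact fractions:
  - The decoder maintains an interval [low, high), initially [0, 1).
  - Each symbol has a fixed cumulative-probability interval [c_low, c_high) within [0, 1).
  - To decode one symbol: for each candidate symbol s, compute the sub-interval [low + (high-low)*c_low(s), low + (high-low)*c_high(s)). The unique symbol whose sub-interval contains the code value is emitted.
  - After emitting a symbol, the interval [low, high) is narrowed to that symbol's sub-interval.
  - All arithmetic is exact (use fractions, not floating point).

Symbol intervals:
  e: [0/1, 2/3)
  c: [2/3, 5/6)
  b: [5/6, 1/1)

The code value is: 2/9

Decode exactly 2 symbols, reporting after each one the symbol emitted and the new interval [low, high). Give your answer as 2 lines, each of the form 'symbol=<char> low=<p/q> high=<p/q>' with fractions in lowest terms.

Step 1: interval [0/1, 1/1), width = 1/1 - 0/1 = 1/1
  'e': [0/1 + 1/1*0/1, 0/1 + 1/1*2/3) = [0/1, 2/3) <- contains code 2/9
  'c': [0/1 + 1/1*2/3, 0/1 + 1/1*5/6) = [2/3, 5/6)
  'b': [0/1 + 1/1*5/6, 0/1 + 1/1*1/1) = [5/6, 1/1)
  emit 'e', narrow to [0/1, 2/3)
Step 2: interval [0/1, 2/3), width = 2/3 - 0/1 = 2/3
  'e': [0/1 + 2/3*0/1, 0/1 + 2/3*2/3) = [0/1, 4/9) <- contains code 2/9
  'c': [0/1 + 2/3*2/3, 0/1 + 2/3*5/6) = [4/9, 5/9)
  'b': [0/1 + 2/3*5/6, 0/1 + 2/3*1/1) = [5/9, 2/3)
  emit 'e', narrow to [0/1, 4/9)

Answer: symbol=e low=0/1 high=2/3
symbol=e low=0/1 high=4/9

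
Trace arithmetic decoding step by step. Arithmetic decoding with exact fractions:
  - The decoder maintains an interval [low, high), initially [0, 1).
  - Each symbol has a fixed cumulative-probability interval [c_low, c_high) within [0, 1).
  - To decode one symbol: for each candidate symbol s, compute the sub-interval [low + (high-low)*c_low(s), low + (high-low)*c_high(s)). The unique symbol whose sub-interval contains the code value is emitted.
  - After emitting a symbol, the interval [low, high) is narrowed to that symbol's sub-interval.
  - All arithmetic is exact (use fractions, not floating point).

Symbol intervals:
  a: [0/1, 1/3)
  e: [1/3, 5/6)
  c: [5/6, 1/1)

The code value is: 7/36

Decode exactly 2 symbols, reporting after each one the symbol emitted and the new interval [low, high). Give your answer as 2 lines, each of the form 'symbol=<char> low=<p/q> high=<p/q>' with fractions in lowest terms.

Answer: symbol=a low=0/1 high=1/3
symbol=e low=1/9 high=5/18

Derivation:
Step 1: interval [0/1, 1/1), width = 1/1 - 0/1 = 1/1
  'a': [0/1 + 1/1*0/1, 0/1 + 1/1*1/3) = [0/1, 1/3) <- contains code 7/36
  'e': [0/1 + 1/1*1/3, 0/1 + 1/1*5/6) = [1/3, 5/6)
  'c': [0/1 + 1/1*5/6, 0/1 + 1/1*1/1) = [5/6, 1/1)
  emit 'a', narrow to [0/1, 1/3)
Step 2: interval [0/1, 1/3), width = 1/3 - 0/1 = 1/3
  'a': [0/1 + 1/3*0/1, 0/1 + 1/3*1/3) = [0/1, 1/9)
  'e': [0/1 + 1/3*1/3, 0/1 + 1/3*5/6) = [1/9, 5/18) <- contains code 7/36
  'c': [0/1 + 1/3*5/6, 0/1 + 1/3*1/1) = [5/18, 1/3)
  emit 'e', narrow to [1/9, 5/18)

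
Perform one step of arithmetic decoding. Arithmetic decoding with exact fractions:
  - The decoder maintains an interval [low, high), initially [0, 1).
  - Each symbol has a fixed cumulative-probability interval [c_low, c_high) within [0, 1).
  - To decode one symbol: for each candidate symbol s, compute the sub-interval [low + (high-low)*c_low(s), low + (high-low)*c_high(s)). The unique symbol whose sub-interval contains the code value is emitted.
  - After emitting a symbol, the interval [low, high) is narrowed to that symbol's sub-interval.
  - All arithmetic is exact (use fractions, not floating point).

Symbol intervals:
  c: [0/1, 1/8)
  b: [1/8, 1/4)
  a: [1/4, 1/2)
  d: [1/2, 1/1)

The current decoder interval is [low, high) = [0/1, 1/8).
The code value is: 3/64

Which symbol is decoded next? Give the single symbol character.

Interval width = high − low = 1/8 − 0/1 = 1/8
Scaled code = (code − low) / width = (3/64 − 0/1) / 1/8 = 3/8
  c: [0/1, 1/8) 
  b: [1/8, 1/4) 
  a: [1/4, 1/2) ← scaled code falls here ✓
  d: [1/2, 1/1) 

Answer: a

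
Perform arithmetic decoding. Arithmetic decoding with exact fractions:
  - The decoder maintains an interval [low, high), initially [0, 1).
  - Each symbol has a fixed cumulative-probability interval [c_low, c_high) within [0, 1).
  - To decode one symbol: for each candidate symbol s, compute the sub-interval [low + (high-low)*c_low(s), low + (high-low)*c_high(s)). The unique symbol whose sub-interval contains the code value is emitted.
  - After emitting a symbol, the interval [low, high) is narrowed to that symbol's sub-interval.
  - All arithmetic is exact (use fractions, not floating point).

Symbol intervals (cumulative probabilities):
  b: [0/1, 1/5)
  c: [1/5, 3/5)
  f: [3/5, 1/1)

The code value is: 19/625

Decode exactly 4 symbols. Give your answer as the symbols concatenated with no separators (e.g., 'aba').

Answer: bbfc

Derivation:
Step 1: interval [0/1, 1/1), width = 1/1 - 0/1 = 1/1
  'b': [0/1 + 1/1*0/1, 0/1 + 1/1*1/5) = [0/1, 1/5) <- contains code 19/625
  'c': [0/1 + 1/1*1/5, 0/1 + 1/1*3/5) = [1/5, 3/5)
  'f': [0/1 + 1/1*3/5, 0/1 + 1/1*1/1) = [3/5, 1/1)
  emit 'b', narrow to [0/1, 1/5)
Step 2: interval [0/1, 1/5), width = 1/5 - 0/1 = 1/5
  'b': [0/1 + 1/5*0/1, 0/1 + 1/5*1/5) = [0/1, 1/25) <- contains code 19/625
  'c': [0/1 + 1/5*1/5, 0/1 + 1/5*3/5) = [1/25, 3/25)
  'f': [0/1 + 1/5*3/5, 0/1 + 1/5*1/1) = [3/25, 1/5)
  emit 'b', narrow to [0/1, 1/25)
Step 3: interval [0/1, 1/25), width = 1/25 - 0/1 = 1/25
  'b': [0/1 + 1/25*0/1, 0/1 + 1/25*1/5) = [0/1, 1/125)
  'c': [0/1 + 1/25*1/5, 0/1 + 1/25*3/5) = [1/125, 3/125)
  'f': [0/1 + 1/25*3/5, 0/1 + 1/25*1/1) = [3/125, 1/25) <- contains code 19/625
  emit 'f', narrow to [3/125, 1/25)
Step 4: interval [3/125, 1/25), width = 1/25 - 3/125 = 2/125
  'b': [3/125 + 2/125*0/1, 3/125 + 2/125*1/5) = [3/125, 17/625)
  'c': [3/125 + 2/125*1/5, 3/125 + 2/125*3/5) = [17/625, 21/625) <- contains code 19/625
  'f': [3/125 + 2/125*3/5, 3/125 + 2/125*1/1) = [21/625, 1/25)
  emit 'c', narrow to [17/625, 21/625)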